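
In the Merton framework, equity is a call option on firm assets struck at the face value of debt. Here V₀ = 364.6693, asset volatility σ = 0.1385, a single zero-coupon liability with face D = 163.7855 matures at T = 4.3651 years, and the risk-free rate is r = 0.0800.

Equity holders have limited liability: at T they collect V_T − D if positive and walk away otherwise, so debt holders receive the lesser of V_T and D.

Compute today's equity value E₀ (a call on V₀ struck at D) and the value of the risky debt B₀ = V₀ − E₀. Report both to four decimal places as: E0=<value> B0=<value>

d₁ = [ln(V₀/D) + (r + σ²/2)T] / (σ√T)
   = [ln(364.6693/163.7855) + (0.0800 + 0.5·0.1385²)·4.3651] / (0.1385·√4.3651)
   = [0.800433 + 0.391074] / 0.289366 = 4.117655
d₂ = d₁ − σ√T = 4.117655 − 0.289366 = 3.828289
N(d₁) = 0.999981,  N(d₂) = 0.999935,  e^(−rT) = 0.705246
E₀ = V₀·N(d₁) − D·e^(−rT)·N(d₂)
   = 364.6693·0.999981 − 163.7855·0.705246·0.999935 = 249.160636
B₀ = V₀ − E₀ = 364.6693 − 249.160636 = 115.508664

E0=249.1606 B0=115.5087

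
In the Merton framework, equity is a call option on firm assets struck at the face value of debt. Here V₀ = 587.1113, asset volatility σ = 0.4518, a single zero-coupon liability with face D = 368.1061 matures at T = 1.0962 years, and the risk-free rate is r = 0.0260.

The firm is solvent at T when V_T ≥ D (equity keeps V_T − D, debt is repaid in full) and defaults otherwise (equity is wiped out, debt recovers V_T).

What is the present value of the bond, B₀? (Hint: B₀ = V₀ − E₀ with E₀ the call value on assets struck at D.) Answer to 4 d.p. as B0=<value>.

B0=341.5597

d₁ = [ln(V₀/D) + (r + σ²/2)T] / (σ√T)
   = [ln(587.1113/368.1061) + (0.0260 + 0.5·0.4518²)·1.0962] / (0.4518·√1.0962)
   = [0.466843 + 0.140381] / 0.473033 = 1.283684
d₂ = d₁ − σ√T = 1.283684 − 0.473033 = 0.810651
N(d₁) = 0.900374,  N(d₂) = 0.791217,  e^(−rT) = 0.971901
E₀ = V₀·N(d₁) − D·e^(−rT)·N(d₂)
   = 587.1113·0.900374 − 368.1061·0.971901·0.791217 = 245.551619
B₀ = V₀ − E₀ = 587.1113 − 245.551619 = 341.559681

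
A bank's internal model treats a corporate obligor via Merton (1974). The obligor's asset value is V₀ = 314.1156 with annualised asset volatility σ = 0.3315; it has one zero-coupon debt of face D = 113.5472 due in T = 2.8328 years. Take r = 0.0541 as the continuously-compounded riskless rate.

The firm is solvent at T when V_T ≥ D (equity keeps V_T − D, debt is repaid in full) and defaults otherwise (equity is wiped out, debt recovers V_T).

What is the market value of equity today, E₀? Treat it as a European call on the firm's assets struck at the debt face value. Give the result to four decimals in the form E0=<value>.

E0=217.3169

d₁ = [ln(V₀/D) + (r + σ²/2)T] / (σ√T)
   = [ln(314.1156/113.5472) + (0.0541 + 0.5·0.3315²)·2.8328] / (0.3315·√2.8328)
   = [1.017542 + 0.308906] / 0.557945 = 2.377381
d₂ = d₁ − σ√T = 2.377381 − 0.557945 = 1.819436
N(d₁) = 0.991282,  N(d₂) = 0.965578,  e^(−rT) = 0.857911
E₀ = V₀·N(d₁) − D·e^(−rT)·N(d₂)
   = 314.1156·0.991282 − 113.5472·0.857911·0.965578 = 217.316907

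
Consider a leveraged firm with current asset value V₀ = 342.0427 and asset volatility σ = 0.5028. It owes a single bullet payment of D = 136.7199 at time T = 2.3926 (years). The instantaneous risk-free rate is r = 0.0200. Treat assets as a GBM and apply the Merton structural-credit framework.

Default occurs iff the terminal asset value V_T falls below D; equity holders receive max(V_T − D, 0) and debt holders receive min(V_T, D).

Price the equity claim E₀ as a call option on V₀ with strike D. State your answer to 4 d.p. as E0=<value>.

E0=219.7581

d₁ = [ln(V₀/D) + (r + σ²/2)T] / (σ√T)
   = [ln(342.0427/136.7199) + (0.0200 + 0.5·0.5028²)·2.3926] / (0.5028·√2.3926)
   = [0.917001 + 0.350286] / 0.777733 = 1.629464
d₂ = d₁ − σ√T = 1.629464 − 0.777733 = 0.851731
N(d₁) = 0.948393,  N(d₂) = 0.802818,  e^(−rT) = 0.953275
E₀ = V₀·N(d₁) − D·e^(−rT)·N(d₂)
   = 342.0427·0.948393 − 136.7199·0.953275·0.802818 = 219.758119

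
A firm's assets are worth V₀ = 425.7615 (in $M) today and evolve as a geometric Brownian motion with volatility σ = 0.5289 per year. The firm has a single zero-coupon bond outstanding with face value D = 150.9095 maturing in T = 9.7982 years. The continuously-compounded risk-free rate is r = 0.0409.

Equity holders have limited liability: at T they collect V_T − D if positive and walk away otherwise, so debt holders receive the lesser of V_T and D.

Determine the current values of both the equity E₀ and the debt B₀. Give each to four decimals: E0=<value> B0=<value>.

d₁ = [ln(V₀/D) + (r + σ²/2)T] / (σ√T)
   = [ln(425.7615/150.9095) + (0.0409 + 0.5·0.5289²)·9.7982] / (0.5289·√9.7982)
   = [1.037199 + 1.771197] / 1.655567 = 1.696335
d₂ = d₁ − σ√T = 1.696335 − 1.655567 = 0.040768
N(d₁) = 0.955089,  N(d₂) = 0.516260,  e^(−rT) = 0.669820
E₀ = V₀·N(d₁) − D·e^(−rT)·N(d₂)
   = 425.7615·0.955089 − 150.9095·0.669820·0.516260 = 354.455374
B₀ = V₀ − E₀ = 425.7615 − 354.455374 = 71.306126

E0=354.4554 B0=71.3061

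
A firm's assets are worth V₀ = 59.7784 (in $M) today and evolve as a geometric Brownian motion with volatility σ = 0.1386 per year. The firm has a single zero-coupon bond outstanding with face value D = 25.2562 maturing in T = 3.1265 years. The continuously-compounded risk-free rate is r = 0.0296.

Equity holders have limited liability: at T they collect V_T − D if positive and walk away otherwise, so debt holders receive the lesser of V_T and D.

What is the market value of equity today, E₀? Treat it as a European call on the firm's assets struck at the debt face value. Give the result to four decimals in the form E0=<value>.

d₁ = [ln(V₀/D) + (r + σ²/2)T] / (σ√T)
   = [ln(59.7784/25.2562) + (0.0296 + 0.5·0.1386²)·3.1265] / (0.1386·√3.1265)
   = [0.861573 + 0.122574] / 0.245071 = 4.015758
d₂ = d₁ − σ√T = 4.015758 − 0.245071 = 3.770687
N(d₁) = 0.999970,  N(d₂) = 0.999919,  e^(−rT) = 0.911609
E₀ = V₀·N(d₁) − D·e^(−rT)·N(d₂)
   = 59.7784·0.999970 − 25.2562·0.911609·0.999919 = 36.754731

E0=36.7547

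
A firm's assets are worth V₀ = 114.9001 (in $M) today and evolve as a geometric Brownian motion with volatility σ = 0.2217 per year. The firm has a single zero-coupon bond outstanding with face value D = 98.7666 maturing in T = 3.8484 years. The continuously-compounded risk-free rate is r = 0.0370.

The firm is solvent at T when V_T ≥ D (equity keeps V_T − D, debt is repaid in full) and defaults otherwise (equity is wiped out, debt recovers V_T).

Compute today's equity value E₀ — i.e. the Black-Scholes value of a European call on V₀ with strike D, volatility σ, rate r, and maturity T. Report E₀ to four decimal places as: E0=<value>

E0=35.5843

d₁ = [ln(V₀/D) + (r + σ²/2)T] / (σ√T)
   = [ln(114.9001/98.7666) + (0.0370 + 0.5·0.2217²)·3.8484] / (0.2217·√3.8484)
   = [0.151304 + 0.236967] / 0.434916 = 0.892747
d₂ = d₁ − σ√T = 0.892747 − 0.434916 = 0.457831
N(d₁) = 0.814004,  N(d₂) = 0.676463,  e^(−rT) = 0.867282
E₀ = V₀·N(d₁) − D·e^(−rT)·N(d₂)
   = 114.9001·0.814004 − 98.7666·0.867282·0.676463 = 35.584290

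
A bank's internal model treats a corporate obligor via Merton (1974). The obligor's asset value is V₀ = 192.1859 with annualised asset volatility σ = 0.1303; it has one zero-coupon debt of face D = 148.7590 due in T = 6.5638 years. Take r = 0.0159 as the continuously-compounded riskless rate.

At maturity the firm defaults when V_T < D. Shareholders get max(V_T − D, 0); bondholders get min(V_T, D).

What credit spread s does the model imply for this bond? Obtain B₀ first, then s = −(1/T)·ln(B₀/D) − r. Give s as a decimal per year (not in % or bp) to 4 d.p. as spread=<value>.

d₁ = [ln(V₀/D) + (r + σ²/2)T] / (σ√T)
   = [ln(192.1859/148.7590) + (0.0159 + 0.5·0.1303²)·6.5638] / (0.1303·√6.5638)
   = [0.256136 + 0.160085] / 0.333827 = 1.246813
d₂ = d₁ − σ√T = 1.246813 − 0.333827 = 0.912985
N(d₁) = 0.893767,  N(d₂) = 0.819375,  e^(−rT) = 0.900897
E₀ = V₀·N(d₁) − D·e^(−rT)·N(d₂)
   = 192.1859·0.893767 − 148.7590·0.900897·0.819375 = 61.959627
B₀ = V₀ − E₀ = 192.1859 − 61.959627 = 130.226273
spread = −(1/T)·ln(B₀/D) − r = −(1/6.5638)·ln(130.226273/148.7590) − 0.0159 = 0.00437089

spread=0.0044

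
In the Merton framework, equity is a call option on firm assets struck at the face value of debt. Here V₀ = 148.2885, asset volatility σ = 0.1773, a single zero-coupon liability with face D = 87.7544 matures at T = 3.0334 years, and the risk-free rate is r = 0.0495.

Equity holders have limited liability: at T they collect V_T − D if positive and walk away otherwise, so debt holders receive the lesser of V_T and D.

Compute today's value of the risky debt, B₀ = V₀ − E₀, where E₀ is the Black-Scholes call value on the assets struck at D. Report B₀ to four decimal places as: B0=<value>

B0=75.3544

d₁ = [ln(V₀/D) + (r + σ²/2)T] / (σ√T)
   = [ln(148.2885/87.7544) + (0.0495 + 0.5·0.1773²)·3.0334] / (0.1773·√3.0334)
   = [0.524618 + 0.197831] / 0.308797 = 2.339557
d₂ = d₁ − σ√T = 2.339557 − 0.308797 = 2.030759
N(d₁) = 0.990347,  N(d₂) = 0.978860,  e^(−rT) = 0.860576
E₀ = V₀·N(d₁) − D·e^(−rT)·N(d₂)
   = 148.2885·0.990347 − 87.7544·0.860576·0.978860 = 72.934146
B₀ = V₀ − E₀ = 148.2885 − 72.934146 = 75.354354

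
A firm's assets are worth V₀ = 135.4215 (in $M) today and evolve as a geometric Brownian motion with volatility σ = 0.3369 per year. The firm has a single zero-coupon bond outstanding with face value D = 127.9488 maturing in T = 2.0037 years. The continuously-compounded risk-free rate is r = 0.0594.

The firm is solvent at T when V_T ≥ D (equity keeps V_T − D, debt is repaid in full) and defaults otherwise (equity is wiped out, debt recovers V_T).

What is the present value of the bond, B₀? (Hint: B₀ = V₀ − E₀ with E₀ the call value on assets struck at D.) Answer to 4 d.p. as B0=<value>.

d₁ = [ln(V₀/D) + (r + σ²/2)T] / (σ√T)
   = [ln(135.4215/127.9488) + (0.0594 + 0.5·0.3369²)·2.0037] / (0.3369·√2.0037)
   = [0.056762 + 0.232731] / 0.476889 = 0.607045
d₂ = d₁ − σ√T = 0.607045 − 0.476889 = 0.130156
N(d₁) = 0.728090,  N(d₂) = 0.551779,  e^(−rT) = 0.887790
E₀ = V₀·N(d₁) − D·e^(−rT)·N(d₂)
   = 135.4215·0.728090 − 127.9488·0.887790·0.551779 = 35.921516
B₀ = V₀ − E₀ = 135.4215 − 35.921516 = 99.499984

B0=99.5000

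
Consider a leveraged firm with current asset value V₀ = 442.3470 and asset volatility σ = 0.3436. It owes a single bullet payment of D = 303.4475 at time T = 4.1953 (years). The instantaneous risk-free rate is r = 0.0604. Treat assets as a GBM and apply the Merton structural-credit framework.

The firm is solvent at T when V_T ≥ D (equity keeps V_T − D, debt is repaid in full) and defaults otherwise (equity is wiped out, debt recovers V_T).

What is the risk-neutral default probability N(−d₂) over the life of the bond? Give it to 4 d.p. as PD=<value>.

d₁ = [ln(V₀/D) + (r + σ²/2)T] / (σ√T)
   = [ln(442.3470/303.4475) + (0.0604 + 0.5·0.3436²)·4.1953] / (0.3436·√4.1953)
   = [0.376886 + 0.501047] / 0.703776 = 1.247460
d₂ = d₁ − σ√T = 1.247460 − 0.703776 = 0.543683
risk-neutral PD = N(−d₂) = N(-0.543683) = 0.293330

PD=0.2933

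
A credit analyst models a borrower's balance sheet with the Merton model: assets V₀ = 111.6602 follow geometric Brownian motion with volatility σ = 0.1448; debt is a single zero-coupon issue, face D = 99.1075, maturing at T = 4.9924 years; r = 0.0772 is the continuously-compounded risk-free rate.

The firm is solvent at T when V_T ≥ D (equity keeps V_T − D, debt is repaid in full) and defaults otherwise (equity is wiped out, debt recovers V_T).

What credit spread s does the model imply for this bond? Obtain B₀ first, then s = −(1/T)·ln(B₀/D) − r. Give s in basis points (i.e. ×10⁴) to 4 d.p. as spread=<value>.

d₁ = [ln(V₀/D) + (r + σ²/2)T] / (σ√T)
   = [ln(111.6602/99.1075) + (0.0772 + 0.5·0.1448²)·4.9924] / (0.1448·√4.9924)
   = [0.119255 + 0.437751] / 0.323536 = 1.721619
d₂ = d₁ − σ√T = 1.721619 − 0.323536 = 1.398082
N(d₁) = 0.957431,  N(d₂) = 0.918956,  e^(−rT) = 0.680169
E₀ = V₀·N(d₁) − D·e^(−rT)·N(d₂)
   = 111.6602·0.957431 − 99.1075·0.680169·0.918956 = 44.960187
B₀ = V₀ − E₀ = 111.6602 − 44.960187 = 66.700013
spread = −(1/T)·ln(B₀/D) − r = −(1/4.9924)·ln(66.700013/99.1075) − 0.0772 = 0.00212056
in basis points: 0.00212056 × 10⁴ = 21.2056 bp

spread=21.2056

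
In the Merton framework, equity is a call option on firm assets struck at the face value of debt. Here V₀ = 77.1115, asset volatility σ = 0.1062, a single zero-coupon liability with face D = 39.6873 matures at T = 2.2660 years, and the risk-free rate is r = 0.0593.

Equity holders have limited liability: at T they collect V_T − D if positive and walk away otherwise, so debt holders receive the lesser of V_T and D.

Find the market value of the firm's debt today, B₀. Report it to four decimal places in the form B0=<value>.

d₁ = [ln(V₀/D) + (r + σ²/2)T] / (σ√T)
   = [ln(77.1115/39.6873) + (0.0593 + 0.5·0.1062²)·2.2660] / (0.1062·√2.2660)
   = [0.664221 + 0.147152] / 0.159865 = 5.075354
d₂ = d₁ − σ√T = 5.075354 − 0.159865 = 4.915488
N(d₁) = 1.000000,  N(d₂) = 1.000000,  e^(−rT) = 0.874263
E₀ = V₀·N(d₁) − D·e^(−rT)·N(d₂)
   = 77.1115·1.000000 − 39.6873·0.874263·1.000000 = 42.414354
B₀ = V₀ − E₀ = 77.1115 − 42.414354 = 34.697146

B0=34.6971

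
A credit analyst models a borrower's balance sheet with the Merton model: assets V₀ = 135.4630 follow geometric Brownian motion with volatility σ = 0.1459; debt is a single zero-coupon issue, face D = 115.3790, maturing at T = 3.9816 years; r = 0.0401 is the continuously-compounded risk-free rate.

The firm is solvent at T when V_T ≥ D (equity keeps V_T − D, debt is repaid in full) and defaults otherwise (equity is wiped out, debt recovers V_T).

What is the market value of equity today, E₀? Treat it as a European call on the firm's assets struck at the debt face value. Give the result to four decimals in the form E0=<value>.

E0=39.4018

d₁ = [ln(V₀/D) + (r + σ²/2)T] / (σ√T)
   = [ln(135.4630/115.3790) + (0.0401 + 0.5·0.1459²)·3.9816] / (0.1459·√3.9816)
   = [0.160476 + 0.202040] / 0.291128 = 1.245212
d₂ = d₁ − σ√T = 1.245212 − 0.291128 = 0.954084
N(d₁) = 0.893473,  N(d₂) = 0.829979,  e^(−rT) = 0.852432
E₀ = V₀·N(d₁) − D·e^(−rT)·N(d₂)
   = 135.4630·0.893473 − 115.3790·0.852432·0.829979 = 39.401811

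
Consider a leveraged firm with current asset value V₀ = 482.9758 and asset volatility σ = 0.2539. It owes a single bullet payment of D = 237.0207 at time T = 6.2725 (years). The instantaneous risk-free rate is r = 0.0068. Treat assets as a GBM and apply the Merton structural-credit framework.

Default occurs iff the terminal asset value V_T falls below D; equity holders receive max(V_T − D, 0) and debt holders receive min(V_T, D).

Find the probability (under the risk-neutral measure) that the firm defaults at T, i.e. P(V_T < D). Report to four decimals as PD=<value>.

d₁ = [ln(V₀/D) + (r + σ²/2)T] / (σ√T)
   = [ln(482.9758/237.0207) + (0.0068 + 0.5·0.2539²)·6.2725] / (0.2539·√6.2725)
   = [0.711819 + 0.244832] / 0.635892 = 1.504425
d₂ = d₁ − σ√T = 1.504425 − 0.635892 = 0.868533
risk-neutral PD = N(−d₂) = N(-0.868533) = 0.192551

PD=0.1926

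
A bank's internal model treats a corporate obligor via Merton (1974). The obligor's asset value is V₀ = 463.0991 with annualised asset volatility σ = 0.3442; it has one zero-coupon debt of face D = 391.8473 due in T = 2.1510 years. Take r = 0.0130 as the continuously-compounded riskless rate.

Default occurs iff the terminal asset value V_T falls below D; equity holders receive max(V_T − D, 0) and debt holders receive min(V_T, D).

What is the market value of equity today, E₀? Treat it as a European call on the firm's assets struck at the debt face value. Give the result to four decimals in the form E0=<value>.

d₁ = [ln(V₀/D) + (r + σ²/2)T] / (σ√T)
   = [ln(463.0991/391.8473) + (0.0130 + 0.5·0.3442²)·2.1510] / (0.3442·√2.1510)
   = [0.167069 + 0.155381] / 0.504814 = 0.638751
d₂ = d₁ − σ√T = 0.638751 − 0.504814 = 0.133937
N(d₁) = 0.738508,  N(d₂) = 0.553274,  e^(−rT) = 0.972424
E₀ = V₀·N(d₁) − D·e^(−rT)·N(d₂)
   = 463.0991·0.738508 − 391.8473·0.972424·0.553274 = 131.181643

E0=131.1816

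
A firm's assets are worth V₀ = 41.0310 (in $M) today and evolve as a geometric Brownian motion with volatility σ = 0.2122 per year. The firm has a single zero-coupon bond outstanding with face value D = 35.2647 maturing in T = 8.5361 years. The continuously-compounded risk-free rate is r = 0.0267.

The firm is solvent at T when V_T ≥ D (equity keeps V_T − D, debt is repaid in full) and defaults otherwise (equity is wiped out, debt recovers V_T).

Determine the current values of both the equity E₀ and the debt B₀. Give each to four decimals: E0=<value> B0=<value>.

E0=16.3456 B0=24.6854

d₁ = [ln(V₀/D) + (r + σ²/2)T] / (σ√T)
   = [ln(41.0310/35.2647) + (0.0267 + 0.5·0.2122²)·8.5361] / (0.2122·√8.5361)
   = [0.151445 + 0.420099] / 0.619976 = 0.921881
d₂ = d₁ − σ√T = 0.921881 − 0.619976 = 0.301905
N(d₁) = 0.821705,  N(d₂) = 0.618638,  e^(−rT) = 0.796193
E₀ = V₀·N(d₁) − D·e^(−rT)·N(d₂)
   = 41.0310·0.821705 − 35.2647·0.796193·0.618638 = 16.345566
B₀ = V₀ − E₀ = 41.0310 − 16.345566 = 24.685434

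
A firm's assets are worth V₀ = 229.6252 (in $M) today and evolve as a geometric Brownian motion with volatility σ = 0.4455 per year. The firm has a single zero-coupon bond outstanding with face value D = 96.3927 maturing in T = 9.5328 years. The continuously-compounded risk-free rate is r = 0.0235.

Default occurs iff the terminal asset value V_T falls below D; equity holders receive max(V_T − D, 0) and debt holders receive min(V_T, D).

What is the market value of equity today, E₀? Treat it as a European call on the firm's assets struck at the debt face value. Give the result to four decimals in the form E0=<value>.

E0=171.9511

d₁ = [ln(V₀/D) + (r + σ²/2)T] / (σ√T)
   = [ln(229.6252/96.3927) + (0.0235 + 0.5·0.4455²)·9.5328] / (0.4455·√9.5328)
   = [0.868018 + 1.170009] / 1.375492 = 1.481672
d₂ = d₁ − σ√T = 1.481672 − 1.375492 = 0.106180
N(d₁) = 0.930786,  N(d₂) = 0.542280,  e^(−rT) = 0.799299
E₀ = V₀·N(d₁) − D·e^(−rT)·N(d₂)
   = 229.6252·0.930786 − 96.3927·0.799299·0.542280 = 171.951141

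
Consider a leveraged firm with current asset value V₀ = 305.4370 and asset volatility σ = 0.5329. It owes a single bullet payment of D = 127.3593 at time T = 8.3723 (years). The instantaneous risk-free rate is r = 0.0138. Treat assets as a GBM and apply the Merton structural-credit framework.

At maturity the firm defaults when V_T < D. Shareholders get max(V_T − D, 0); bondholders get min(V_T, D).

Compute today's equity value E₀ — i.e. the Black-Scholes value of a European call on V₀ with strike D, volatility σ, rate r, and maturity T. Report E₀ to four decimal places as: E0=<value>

E0=230.4491

d₁ = [ln(V₀/D) + (r + σ²/2)T] / (σ√T)
   = [ln(305.4370/127.3593) + (0.0138 + 0.5·0.5329²)·8.3723] / (0.5329·√8.3723)
   = [0.874731 + 1.304331] / 1.541942 = 1.413193
d₂ = d₁ − σ√T = 1.413193 − 1.541942 = -0.128749
N(d₁) = 0.921201,  N(d₂) = 0.448778,  e^(−rT) = 0.890887
E₀ = V₀·N(d₁) − D·e^(−rT)·N(d₂)
   = 305.4370·0.921201 − 127.3593·0.890887·0.448778 = 230.449136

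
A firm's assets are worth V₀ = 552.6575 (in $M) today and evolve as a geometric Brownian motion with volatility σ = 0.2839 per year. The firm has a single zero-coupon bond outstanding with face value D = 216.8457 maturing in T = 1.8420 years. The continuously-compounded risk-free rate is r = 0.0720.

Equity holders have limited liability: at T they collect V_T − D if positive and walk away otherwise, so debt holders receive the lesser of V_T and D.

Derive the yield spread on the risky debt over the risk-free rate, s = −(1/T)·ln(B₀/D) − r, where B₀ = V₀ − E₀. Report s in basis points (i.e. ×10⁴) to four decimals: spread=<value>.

d₁ = [ln(V₀/D) + (r + σ²/2)T] / (σ√T)
   = [ln(552.6575/216.8457) + (0.0720 + 0.5·0.2839²)·1.8420] / (0.2839·√1.8420)
   = [0.935552 + 0.206856] / 0.385310 = 2.964907
d₂ = d₁ − σ√T = 2.964907 − 0.385310 = 2.579598
N(d₁) = 0.998486,  N(d₂) = 0.995054,  e^(−rT) = 0.875794
E₀ = V₀·N(d₁) − D·e^(−rT)·N(d₂)
   = 552.6575·0.998486 − 216.8457·0.875794·0.995054 = 362.847878
B₀ = V₀ − E₀ = 552.6575 − 362.847878 = 189.809622
spread = −(1/T)·ln(B₀/D) − r = −(1/1.8420)·ln(189.809622/216.8457) − 0.0720 = 0.00029341
in basis points: 0.00029341 × 10⁴ = 2.9341 bp

spread=2.9341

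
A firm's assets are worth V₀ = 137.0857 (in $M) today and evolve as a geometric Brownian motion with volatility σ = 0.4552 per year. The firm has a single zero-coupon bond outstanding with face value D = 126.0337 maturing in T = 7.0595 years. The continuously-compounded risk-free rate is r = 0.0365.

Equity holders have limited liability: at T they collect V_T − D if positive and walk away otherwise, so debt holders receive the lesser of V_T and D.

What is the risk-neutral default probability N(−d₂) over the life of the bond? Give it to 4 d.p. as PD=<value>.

d₁ = [ln(V₀/D) + (r + σ²/2)T] / (σ√T)
   = [ln(137.0857/126.0337) + (0.0365 + 0.5·0.4552²)·7.0595] / (0.4552·√7.0595)
   = [0.084057 + 0.989061] / 1.209454 = 0.887275
d₂ = d₁ − σ√T = 0.887275 − 1.209454 = -0.322179
risk-neutral PD = N(−d₂) = N(0.322179) = 0.626341

PD=0.6263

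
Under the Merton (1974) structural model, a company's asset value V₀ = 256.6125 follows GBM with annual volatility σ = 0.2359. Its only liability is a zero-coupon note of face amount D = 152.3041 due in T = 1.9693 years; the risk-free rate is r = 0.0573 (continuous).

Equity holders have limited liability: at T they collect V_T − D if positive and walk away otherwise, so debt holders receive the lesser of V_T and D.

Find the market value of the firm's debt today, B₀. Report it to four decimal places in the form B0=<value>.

d₁ = [ln(V₀/D) + (r + σ²/2)T] / (σ√T)
   = [ln(256.6125/152.3041) + (0.0573 + 0.5·0.2359²)·1.9693] / (0.2359·√1.9693)
   = [0.521688 + 0.167635] / 0.331043 = 2.082280
d₂ = d₁ − σ√T = 2.082280 − 0.331043 = 1.751238
N(d₁) = 0.981342,  N(d₂) = 0.960048,  e^(−rT) = 0.893293
E₀ = V₀·N(d₁) − D·e^(−rT)·N(d₂)
   = 256.6125·0.981342 − 152.3041·0.893293·0.960048 = 121.207981
B₀ = V₀ − E₀ = 256.6125 − 121.207981 = 135.404519

B0=135.4045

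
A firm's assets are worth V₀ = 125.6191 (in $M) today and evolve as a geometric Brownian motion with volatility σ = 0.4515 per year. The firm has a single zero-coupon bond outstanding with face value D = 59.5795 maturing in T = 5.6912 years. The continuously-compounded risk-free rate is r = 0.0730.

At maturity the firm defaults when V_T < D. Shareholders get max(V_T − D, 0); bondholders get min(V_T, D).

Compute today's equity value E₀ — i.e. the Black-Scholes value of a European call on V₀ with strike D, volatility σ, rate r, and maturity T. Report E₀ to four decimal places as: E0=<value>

d₁ = [ln(V₀/D) + (r + σ²/2)T] / (σ√T)
   = [ln(125.6191/59.5795) + (0.0730 + 0.5·0.4515²)·5.6912] / (0.4515·√5.6912)
   = [0.745943 + 0.995540] / 1.077109 = 1.616812
d₂ = d₁ − σ√T = 1.616812 − 1.077109 = 0.539702
N(d₁) = 0.947041,  N(d₂) = 0.705299,  e^(−rT) = 0.660038
E₀ = V₀·N(d₁) − D·e^(−rT)·N(d₂)
   = 125.6191·0.947041 − 59.5795·0.660038·0.705299 = 91.230679

E0=91.2307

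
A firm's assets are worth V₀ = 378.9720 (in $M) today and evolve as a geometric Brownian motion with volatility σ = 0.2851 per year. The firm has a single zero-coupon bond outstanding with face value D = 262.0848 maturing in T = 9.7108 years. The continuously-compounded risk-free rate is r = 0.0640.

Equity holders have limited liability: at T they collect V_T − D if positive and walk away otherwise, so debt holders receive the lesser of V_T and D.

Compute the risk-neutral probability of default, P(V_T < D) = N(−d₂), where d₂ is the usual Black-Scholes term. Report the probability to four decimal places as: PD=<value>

d₁ = [ln(V₀/D) + (r + σ²/2)T] / (σ√T)
   = [ln(378.9720/262.0848) + (0.0640 + 0.5·0.2851²)·9.7108] / (0.2851·√9.7108)
   = [0.368794 + 1.016148] / 0.888433 = 1.558859
d₂ = d₁ − σ√T = 1.558859 − 0.888433 = 0.670426
risk-neutral PD = N(−d₂) = N(-0.670426) = 0.251293

PD=0.2513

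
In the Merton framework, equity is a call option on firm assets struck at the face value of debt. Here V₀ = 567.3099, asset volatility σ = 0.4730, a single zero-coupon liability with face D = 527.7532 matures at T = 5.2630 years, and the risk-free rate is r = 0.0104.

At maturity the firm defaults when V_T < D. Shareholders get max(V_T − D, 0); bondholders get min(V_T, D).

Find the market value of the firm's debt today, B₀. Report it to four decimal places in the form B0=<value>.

B0=312.0199

d₁ = [ln(V₀/D) + (r + σ²/2)T] / (σ√T)
   = [ln(567.3099/527.7532) + (0.0104 + 0.5·0.4730²)·5.2630] / (0.4730·√5.2630)
   = [0.072277 + 0.643478] / 1.085120 = 0.659609
d₂ = d₁ − σ√T = 0.659609 − 1.085120 = -0.425511
N(d₁) = 0.745248,  N(d₂) = 0.335232,  e^(−rT) = 0.946736
E₀ = V₀·N(d₁) − D·e^(−rT)·N(d₂)
   = 567.3099·0.745248 − 527.7532·0.946736·0.335232 = 255.290050
B₀ = V₀ − E₀ = 567.3099 − 255.290050 = 312.019850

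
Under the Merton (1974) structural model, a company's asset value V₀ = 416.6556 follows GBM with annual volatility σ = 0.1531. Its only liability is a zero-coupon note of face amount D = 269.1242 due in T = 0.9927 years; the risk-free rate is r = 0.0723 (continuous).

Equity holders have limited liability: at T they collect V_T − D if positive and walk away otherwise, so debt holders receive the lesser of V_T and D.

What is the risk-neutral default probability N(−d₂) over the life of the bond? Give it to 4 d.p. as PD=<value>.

PD=0.0006

d₁ = [ln(V₀/D) + (r + σ²/2)T] / (σ√T)
   = [ln(416.6556/269.1242) + (0.0723 + 0.5·0.1531²)·0.9927] / (0.1531·√0.9927)
   = [0.437087 + 0.083406] / 0.152540 = 3.412173
d₂ = d₁ − σ√T = 3.412173 − 0.152540 = 3.259633
risk-neutral PD = N(−d₂) = N(-3.259633) = 0.000558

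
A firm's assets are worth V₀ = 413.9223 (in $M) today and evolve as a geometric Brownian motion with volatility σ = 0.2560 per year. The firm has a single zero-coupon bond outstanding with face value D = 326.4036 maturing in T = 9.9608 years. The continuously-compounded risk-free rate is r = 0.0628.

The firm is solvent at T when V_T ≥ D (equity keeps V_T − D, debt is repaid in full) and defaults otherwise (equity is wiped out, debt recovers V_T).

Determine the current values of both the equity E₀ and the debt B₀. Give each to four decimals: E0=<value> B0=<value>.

d₁ = [ln(V₀/D) + (r + σ²/2)T] / (σ√T)
   = [ln(413.9223/326.4036) + (0.0628 + 0.5·0.2560²)·9.9608] / (0.2560·√9.9608)
   = [0.237544 + 0.951934] / 0.807955 = 1.472208
d₂ = d₁ − σ√T = 1.472208 − 0.807955 = 0.664253
N(d₁) = 0.929518,  N(d₂) = 0.746736,  e^(−rT) = 0.534973
E₀ = V₀·N(d₁) − D·e^(−rT)·N(d₂)
   = 413.9223·0.929518 − 326.4036·0.534973·0.746736 = 254.355121
B₀ = V₀ − E₀ = 413.9223 − 254.355121 = 159.567179

E0=254.3551 B0=159.5672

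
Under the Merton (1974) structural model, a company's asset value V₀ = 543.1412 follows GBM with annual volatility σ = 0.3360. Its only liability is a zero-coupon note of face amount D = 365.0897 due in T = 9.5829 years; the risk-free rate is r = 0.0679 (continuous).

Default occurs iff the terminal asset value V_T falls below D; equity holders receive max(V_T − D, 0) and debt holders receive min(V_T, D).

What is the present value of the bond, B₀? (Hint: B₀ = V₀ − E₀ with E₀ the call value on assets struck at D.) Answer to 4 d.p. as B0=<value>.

d₁ = [ln(V₀/D) + (r + σ²/2)T] / (σ√T)
   = [ln(543.1412/365.0897) + (0.0679 + 0.5·0.3360²)·9.5829] / (0.3360·√9.5829)
   = [0.397226 + 1.191614] / 1.040130 = 1.527540
d₂ = d₁ − σ√T = 1.527540 − 1.040130 = 0.487410
N(d₁) = 0.936687,  N(d₂) = 0.687016,  e^(−rT) = 0.521691
E₀ = V₀·N(d₁) − D·e^(−rT)·N(d₂)
   = 543.1412·0.936687 − 365.0897·0.521691·0.687016 = 377.901148
B₀ = V₀ − E₀ = 543.1412 − 377.901148 = 165.240052

B0=165.2401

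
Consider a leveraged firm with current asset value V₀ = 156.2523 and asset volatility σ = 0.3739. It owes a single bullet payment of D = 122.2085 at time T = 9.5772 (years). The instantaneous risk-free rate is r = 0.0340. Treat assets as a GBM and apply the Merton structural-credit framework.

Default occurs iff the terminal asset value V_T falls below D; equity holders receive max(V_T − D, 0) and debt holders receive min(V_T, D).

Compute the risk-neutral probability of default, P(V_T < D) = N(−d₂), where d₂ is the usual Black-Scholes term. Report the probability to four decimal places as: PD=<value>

PD=0.5338

d₁ = [ln(V₀/D) + (r + σ²/2)T] / (σ√T)
   = [ln(156.2523/122.2085) + (0.0340 + 0.5·0.3739²)·9.5772] / (0.3739·√9.5772)
   = [0.245743 + 0.995077] / 1.157110 = 1.072344
d₂ = d₁ − σ√T = 1.072344 − 1.157110 = -0.084766
risk-neutral PD = N(−d₂) = N(0.084766) = 0.533776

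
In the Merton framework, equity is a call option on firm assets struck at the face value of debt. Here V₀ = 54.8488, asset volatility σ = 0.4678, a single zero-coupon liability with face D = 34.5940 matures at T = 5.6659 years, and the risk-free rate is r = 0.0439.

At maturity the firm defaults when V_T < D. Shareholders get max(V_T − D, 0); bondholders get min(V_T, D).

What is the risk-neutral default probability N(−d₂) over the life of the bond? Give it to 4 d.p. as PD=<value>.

PD=0.4679

d₁ = [ln(V₀/D) + (r + σ²/2)T] / (σ√T)
   = [ln(54.8488/34.5940) + (0.0439 + 0.5·0.4678²)·5.6659] / (0.4678·√5.6659)
   = [0.460900 + 0.868687] / 1.113511 = 1.194049
d₂ = d₁ − σ√T = 1.194049 − 1.113511 = 0.080537
risk-neutral PD = N(−d₂) = N(-0.080537) = 0.467905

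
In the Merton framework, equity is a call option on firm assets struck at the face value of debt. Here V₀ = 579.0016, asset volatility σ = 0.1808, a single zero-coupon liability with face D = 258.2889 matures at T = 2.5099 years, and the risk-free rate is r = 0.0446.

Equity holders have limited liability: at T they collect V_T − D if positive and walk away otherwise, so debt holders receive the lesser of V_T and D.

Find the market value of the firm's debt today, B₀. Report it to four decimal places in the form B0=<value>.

B0=230.9166

d₁ = [ln(V₀/D) + (r + σ²/2)T] / (σ√T)
   = [ln(579.0016/258.2889) + (0.0446 + 0.5·0.1808²)·2.5099] / (0.1808·√2.5099)
   = [0.807227 + 0.152964] / 0.286435 = 3.352207
d₂ = d₁ − σ√T = 3.352207 − 0.286435 = 3.065772
N(d₁) = 0.999599,  N(d₂) = 0.998914,  e^(−rT) = 0.894097
E₀ = V₀·N(d₁) − D·e^(−rT)·N(d₂)
   = 579.0016·0.999599 − 258.2889·0.894097·0.998914 = 348.084990
B₀ = V₀ − E₀ = 579.0016 − 348.084990 = 230.916610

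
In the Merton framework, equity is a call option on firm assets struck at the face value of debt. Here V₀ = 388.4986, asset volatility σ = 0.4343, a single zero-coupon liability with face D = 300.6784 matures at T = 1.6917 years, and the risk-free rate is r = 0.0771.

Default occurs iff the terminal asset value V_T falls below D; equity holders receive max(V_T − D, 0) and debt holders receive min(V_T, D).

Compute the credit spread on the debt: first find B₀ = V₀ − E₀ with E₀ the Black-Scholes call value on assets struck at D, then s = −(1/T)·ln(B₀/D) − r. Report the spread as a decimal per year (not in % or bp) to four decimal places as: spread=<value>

d₁ = [ln(V₀/D) + (r + σ²/2)T] / (σ√T)
   = [ln(388.4986/300.6784) + (0.0771 + 0.5·0.4343²)·1.6917] / (0.4343·√1.6917)
   = [0.256248 + 0.289971] / 0.564874 = 0.966976
d₂ = d₁ − σ√T = 0.966976 − 0.564874 = 0.402102
N(d₁) = 0.833222,  N(d₂) = 0.656196,  e^(−rT) = 0.877718
E₀ = V₀·N(d₁) − D·e^(−rT)·N(d₂)
   = 388.4986·0.833222 − 300.6784·0.877718·0.656196 = 150.528476
B₀ = V₀ − E₀ = 388.4986 − 150.528476 = 237.970124
spread = −(1/T)·ln(B₀/D) − r = −(1/1.6917)·ln(237.970124/300.6784) − 0.0771 = 0.06116099

spread=0.0612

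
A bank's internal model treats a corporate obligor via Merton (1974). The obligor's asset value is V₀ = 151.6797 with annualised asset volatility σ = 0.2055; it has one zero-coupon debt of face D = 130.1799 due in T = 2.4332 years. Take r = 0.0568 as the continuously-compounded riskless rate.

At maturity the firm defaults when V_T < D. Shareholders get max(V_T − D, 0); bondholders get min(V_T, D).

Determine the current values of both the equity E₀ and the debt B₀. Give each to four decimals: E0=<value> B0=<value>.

d₁ = [ln(V₀/D) + (r + σ²/2)T] / (σ√T)
   = [ln(151.6797/130.1799) + (0.0568 + 0.5·0.2055²)·2.4332] / (0.2055·√2.4332)
   = [0.152854 + 0.189583] / 0.320554 = 1.068267
d₂ = d₁ − σ√T = 1.068267 − 0.320554 = 0.747713
N(d₁) = 0.857300,  N(d₂) = 0.772683,  e^(−rT) = 0.870919
E₀ = V₀·N(d₁) − D·e^(−rT)·N(d₂)
   = 151.6797·0.857300 − 130.1799·0.870919·0.772683 = 42.431078
B₀ = V₀ − E₀ = 151.6797 − 42.431078 = 109.248622

E0=42.4311 B0=109.2486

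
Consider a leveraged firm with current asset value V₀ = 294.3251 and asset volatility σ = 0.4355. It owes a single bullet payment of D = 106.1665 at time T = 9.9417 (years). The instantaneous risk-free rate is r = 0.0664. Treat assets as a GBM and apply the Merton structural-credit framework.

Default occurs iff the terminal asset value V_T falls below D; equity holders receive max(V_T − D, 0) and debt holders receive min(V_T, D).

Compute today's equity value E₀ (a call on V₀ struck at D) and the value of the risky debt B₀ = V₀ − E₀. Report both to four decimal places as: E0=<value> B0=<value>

E0=247.4221 B0=46.9030

d₁ = [ln(V₀/D) + (r + σ²/2)T] / (σ√T)
   = [ln(294.3251/106.1665) + (0.0664 + 0.5·0.4355²)·9.9417] / (0.4355·√9.9417)
   = [1.019676 + 1.602902] / 1.373152 = 1.909897
d₂ = d₁ − σ√T = 1.909897 − 1.373152 = 0.536745
N(d₁) = 0.971927,  N(d₂) = 0.704278,  e^(−rT) = 0.516785
E₀ = V₀·N(d₁) − D·e^(−rT)·N(d₂)
   = 294.3251·0.971927 − 106.1665·0.516785·0.704278 = 247.422056
B₀ = V₀ − E₀ = 294.3251 − 247.422056 = 46.903044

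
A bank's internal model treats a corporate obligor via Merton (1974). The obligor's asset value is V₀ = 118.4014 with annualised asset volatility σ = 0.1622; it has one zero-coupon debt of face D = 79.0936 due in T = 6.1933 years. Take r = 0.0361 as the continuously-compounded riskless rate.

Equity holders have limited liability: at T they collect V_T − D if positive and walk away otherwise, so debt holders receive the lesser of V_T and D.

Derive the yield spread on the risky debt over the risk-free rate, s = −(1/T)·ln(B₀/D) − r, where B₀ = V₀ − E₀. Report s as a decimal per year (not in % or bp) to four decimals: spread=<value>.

d₁ = [ln(V₀/D) + (r + σ²/2)T] / (σ√T)
   = [ln(118.4014/79.0936) + (0.0361 + 0.5·0.1622²)·6.1933] / (0.1622·√6.1933)
   = [0.403449 + 0.305047] / 0.403656 = 1.755195
d₂ = d₁ − σ√T = 1.755195 − 0.403656 = 1.351539
N(d₁) = 0.960387,  N(d₂) = 0.911739,  e^(−rT) = 0.799652
E₀ = V₀·N(d₁) − D·e^(−rT)·N(d₂)
   = 118.4014·0.960387 − 79.0936·0.799652·0.911739 = 56.046089
B₀ = V₀ − E₀ = 118.4014 − 56.046089 = 62.355311
spread = −(1/T)·ln(B₀/D) − r = −(1/6.1933)·ln(62.355311/79.0936) − 0.0361 = 0.00229360

spread=0.0023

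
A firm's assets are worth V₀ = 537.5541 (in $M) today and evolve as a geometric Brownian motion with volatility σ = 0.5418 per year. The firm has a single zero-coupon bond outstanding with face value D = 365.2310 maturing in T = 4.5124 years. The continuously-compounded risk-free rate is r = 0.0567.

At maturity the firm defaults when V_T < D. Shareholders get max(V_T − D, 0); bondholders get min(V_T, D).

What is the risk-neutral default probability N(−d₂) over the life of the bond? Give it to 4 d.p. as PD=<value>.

d₁ = [ln(V₀/D) + (r + σ²/2)T] / (σ√T)
   = [ln(537.5541/365.2310) + (0.0567 + 0.5·0.5418²)·4.5124] / (0.5418·√4.5124)
   = [0.386499 + 0.918154] / 1.150914 = 1.133581
d₂ = d₁ − σ√T = 1.133581 − 1.150914 = -0.017333
risk-neutral PD = N(−d₂) = N(0.017333) = 0.506915

PD=0.5069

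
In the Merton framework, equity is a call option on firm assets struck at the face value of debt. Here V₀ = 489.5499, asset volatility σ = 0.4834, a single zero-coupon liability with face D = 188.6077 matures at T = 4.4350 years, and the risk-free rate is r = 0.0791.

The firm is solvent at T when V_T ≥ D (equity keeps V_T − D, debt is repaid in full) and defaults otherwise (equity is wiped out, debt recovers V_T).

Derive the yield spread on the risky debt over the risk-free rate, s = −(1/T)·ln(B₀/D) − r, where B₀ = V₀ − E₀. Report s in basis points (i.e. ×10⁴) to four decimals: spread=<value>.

spread=199.4934

d₁ = [ln(V₀/D) + (r + σ²/2)T] / (σ√T)
   = [ln(489.5499/188.6077) + (0.0791 + 0.5·0.4834²)·4.4350] / (0.4834·√4.4350)
   = [0.953817 + 0.868984] / 1.018013 = 1.790548
d₂ = d₁ − σ√T = 1.790548 − 1.018013 = 0.772534
N(d₁) = 0.963317,  N(d₂) = 0.780101,  e^(−rT) = 0.704119
E₀ = V₀·N(d₁) − D·e^(−rT)·N(d₂)
   = 489.5499·0.963317 − 188.6077·0.704119·0.780101 = 367.992645
B₀ = V₀ − E₀ = 489.5499 − 367.992645 = 121.557255
spread = −(1/T)·ln(B₀/D) − r = −(1/4.4350)·ln(121.557255/188.6077) − 0.0791 = 0.01994934
in basis points: 0.01994934 × 10⁴ = 199.4934 bp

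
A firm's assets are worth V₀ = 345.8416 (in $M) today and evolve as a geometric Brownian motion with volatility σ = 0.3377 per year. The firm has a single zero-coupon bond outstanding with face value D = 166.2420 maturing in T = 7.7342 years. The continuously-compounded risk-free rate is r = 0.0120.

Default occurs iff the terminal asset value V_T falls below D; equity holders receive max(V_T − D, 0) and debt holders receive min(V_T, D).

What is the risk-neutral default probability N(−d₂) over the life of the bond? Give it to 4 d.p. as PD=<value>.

d₁ = [ln(V₀/D) + (r + σ²/2)T] / (σ√T)
   = [ln(345.8416/166.2420) + (0.0120 + 0.5·0.3377²)·7.7342] / (0.3377·√7.7342)
   = [0.732536 + 0.533819] / 0.939158 = 1.348395
d₂ = d₁ − σ√T = 1.348395 − 0.939158 = 0.409236
risk-neutral PD = N(−d₂) = N(-0.409236) = 0.341183

PD=0.3412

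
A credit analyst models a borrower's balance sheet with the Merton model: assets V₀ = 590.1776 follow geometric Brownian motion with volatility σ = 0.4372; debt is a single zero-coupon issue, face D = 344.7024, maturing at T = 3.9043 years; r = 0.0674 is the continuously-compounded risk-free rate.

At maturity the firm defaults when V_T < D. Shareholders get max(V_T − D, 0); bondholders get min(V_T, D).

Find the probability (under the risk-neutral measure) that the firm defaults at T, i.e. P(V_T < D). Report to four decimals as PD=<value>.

d₁ = [ln(V₀/D) + (r + σ²/2)T] / (σ√T)
   = [ln(590.1776/344.7024) + (0.0674 + 0.5·0.4372²)·3.9043] / (0.4372·√3.9043)
   = [0.537742 + 0.636291] / 0.863877 = 1.359029
d₂ = d₁ − σ√T = 1.359029 − 0.863877 = 0.495152
risk-neutral PD = N(−d₂) = N(-0.495152) = 0.310246

PD=0.3102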